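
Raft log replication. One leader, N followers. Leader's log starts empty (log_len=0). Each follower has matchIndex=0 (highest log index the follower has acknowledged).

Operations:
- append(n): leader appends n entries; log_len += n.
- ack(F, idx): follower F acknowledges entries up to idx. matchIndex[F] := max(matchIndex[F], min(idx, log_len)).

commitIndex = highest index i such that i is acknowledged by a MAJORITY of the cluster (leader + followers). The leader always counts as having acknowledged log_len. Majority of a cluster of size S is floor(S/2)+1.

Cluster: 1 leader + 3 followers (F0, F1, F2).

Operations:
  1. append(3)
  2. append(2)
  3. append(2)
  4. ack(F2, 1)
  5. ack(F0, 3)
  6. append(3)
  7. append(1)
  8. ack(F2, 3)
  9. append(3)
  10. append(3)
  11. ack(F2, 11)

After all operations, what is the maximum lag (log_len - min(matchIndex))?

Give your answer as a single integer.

Answer: 17

Derivation:
Op 1: append 3 -> log_len=3
Op 2: append 2 -> log_len=5
Op 3: append 2 -> log_len=7
Op 4: F2 acks idx 1 -> match: F0=0 F1=0 F2=1; commitIndex=0
Op 5: F0 acks idx 3 -> match: F0=3 F1=0 F2=1; commitIndex=1
Op 6: append 3 -> log_len=10
Op 7: append 1 -> log_len=11
Op 8: F2 acks idx 3 -> match: F0=3 F1=0 F2=3; commitIndex=3
Op 9: append 3 -> log_len=14
Op 10: append 3 -> log_len=17
Op 11: F2 acks idx 11 -> match: F0=3 F1=0 F2=11; commitIndex=3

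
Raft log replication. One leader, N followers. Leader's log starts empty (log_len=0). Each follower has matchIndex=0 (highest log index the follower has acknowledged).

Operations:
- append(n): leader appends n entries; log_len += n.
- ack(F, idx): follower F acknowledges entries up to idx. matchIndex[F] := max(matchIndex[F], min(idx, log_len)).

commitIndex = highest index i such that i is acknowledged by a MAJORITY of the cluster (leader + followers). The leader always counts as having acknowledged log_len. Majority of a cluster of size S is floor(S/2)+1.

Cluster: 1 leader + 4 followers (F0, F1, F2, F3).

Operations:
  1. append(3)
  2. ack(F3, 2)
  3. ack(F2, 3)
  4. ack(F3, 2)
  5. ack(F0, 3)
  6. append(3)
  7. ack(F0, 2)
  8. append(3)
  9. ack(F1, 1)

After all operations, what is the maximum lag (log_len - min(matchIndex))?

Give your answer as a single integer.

Answer: 8

Derivation:
Op 1: append 3 -> log_len=3
Op 2: F3 acks idx 2 -> match: F0=0 F1=0 F2=0 F3=2; commitIndex=0
Op 3: F2 acks idx 3 -> match: F0=0 F1=0 F2=3 F3=2; commitIndex=2
Op 4: F3 acks idx 2 -> match: F0=0 F1=0 F2=3 F3=2; commitIndex=2
Op 5: F0 acks idx 3 -> match: F0=3 F1=0 F2=3 F3=2; commitIndex=3
Op 6: append 3 -> log_len=6
Op 7: F0 acks idx 2 -> match: F0=3 F1=0 F2=3 F3=2; commitIndex=3
Op 8: append 3 -> log_len=9
Op 9: F1 acks idx 1 -> match: F0=3 F1=1 F2=3 F3=2; commitIndex=3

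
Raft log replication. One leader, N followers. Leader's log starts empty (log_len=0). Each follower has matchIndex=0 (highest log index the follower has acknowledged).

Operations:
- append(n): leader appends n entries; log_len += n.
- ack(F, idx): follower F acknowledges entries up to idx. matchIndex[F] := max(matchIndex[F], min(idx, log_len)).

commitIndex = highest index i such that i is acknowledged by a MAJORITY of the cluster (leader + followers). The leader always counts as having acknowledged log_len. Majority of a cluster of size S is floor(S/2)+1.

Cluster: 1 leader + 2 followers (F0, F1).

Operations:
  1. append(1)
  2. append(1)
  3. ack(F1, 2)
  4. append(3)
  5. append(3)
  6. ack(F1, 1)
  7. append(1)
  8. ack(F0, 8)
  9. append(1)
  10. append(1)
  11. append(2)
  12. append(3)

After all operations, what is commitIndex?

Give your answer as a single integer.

Answer: 8

Derivation:
Op 1: append 1 -> log_len=1
Op 2: append 1 -> log_len=2
Op 3: F1 acks idx 2 -> match: F0=0 F1=2; commitIndex=2
Op 4: append 3 -> log_len=5
Op 5: append 3 -> log_len=8
Op 6: F1 acks idx 1 -> match: F0=0 F1=2; commitIndex=2
Op 7: append 1 -> log_len=9
Op 8: F0 acks idx 8 -> match: F0=8 F1=2; commitIndex=8
Op 9: append 1 -> log_len=10
Op 10: append 1 -> log_len=11
Op 11: append 2 -> log_len=13
Op 12: append 3 -> log_len=16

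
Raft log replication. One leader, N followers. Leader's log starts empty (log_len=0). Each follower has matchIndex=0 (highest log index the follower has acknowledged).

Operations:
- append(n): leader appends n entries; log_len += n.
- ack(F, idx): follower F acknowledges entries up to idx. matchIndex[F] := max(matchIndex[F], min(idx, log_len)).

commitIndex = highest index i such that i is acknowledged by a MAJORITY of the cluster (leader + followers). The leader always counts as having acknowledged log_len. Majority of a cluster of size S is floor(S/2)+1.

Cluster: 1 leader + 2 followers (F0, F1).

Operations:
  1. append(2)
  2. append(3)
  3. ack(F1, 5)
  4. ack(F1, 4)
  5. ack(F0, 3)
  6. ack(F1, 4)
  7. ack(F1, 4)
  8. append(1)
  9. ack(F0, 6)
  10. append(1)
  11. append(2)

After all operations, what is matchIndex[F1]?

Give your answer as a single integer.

Answer: 5

Derivation:
Op 1: append 2 -> log_len=2
Op 2: append 3 -> log_len=5
Op 3: F1 acks idx 5 -> match: F0=0 F1=5; commitIndex=5
Op 4: F1 acks idx 4 -> match: F0=0 F1=5; commitIndex=5
Op 5: F0 acks idx 3 -> match: F0=3 F1=5; commitIndex=5
Op 6: F1 acks idx 4 -> match: F0=3 F1=5; commitIndex=5
Op 7: F1 acks idx 4 -> match: F0=3 F1=5; commitIndex=5
Op 8: append 1 -> log_len=6
Op 9: F0 acks idx 6 -> match: F0=6 F1=5; commitIndex=6
Op 10: append 1 -> log_len=7
Op 11: append 2 -> log_len=9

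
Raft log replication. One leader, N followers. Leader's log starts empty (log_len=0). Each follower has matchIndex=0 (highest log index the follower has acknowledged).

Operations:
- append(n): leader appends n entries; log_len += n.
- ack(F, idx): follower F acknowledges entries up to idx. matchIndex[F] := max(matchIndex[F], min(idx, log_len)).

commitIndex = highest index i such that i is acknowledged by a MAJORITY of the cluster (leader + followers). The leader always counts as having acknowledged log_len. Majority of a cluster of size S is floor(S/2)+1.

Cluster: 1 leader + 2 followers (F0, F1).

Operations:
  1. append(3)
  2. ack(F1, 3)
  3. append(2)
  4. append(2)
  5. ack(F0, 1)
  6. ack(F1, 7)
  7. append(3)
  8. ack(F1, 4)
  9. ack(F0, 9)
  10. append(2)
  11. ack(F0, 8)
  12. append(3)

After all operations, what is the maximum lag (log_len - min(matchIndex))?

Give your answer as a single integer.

Answer: 8

Derivation:
Op 1: append 3 -> log_len=3
Op 2: F1 acks idx 3 -> match: F0=0 F1=3; commitIndex=3
Op 3: append 2 -> log_len=5
Op 4: append 2 -> log_len=7
Op 5: F0 acks idx 1 -> match: F0=1 F1=3; commitIndex=3
Op 6: F1 acks idx 7 -> match: F0=1 F1=7; commitIndex=7
Op 7: append 3 -> log_len=10
Op 8: F1 acks idx 4 -> match: F0=1 F1=7; commitIndex=7
Op 9: F0 acks idx 9 -> match: F0=9 F1=7; commitIndex=9
Op 10: append 2 -> log_len=12
Op 11: F0 acks idx 8 -> match: F0=9 F1=7; commitIndex=9
Op 12: append 3 -> log_len=15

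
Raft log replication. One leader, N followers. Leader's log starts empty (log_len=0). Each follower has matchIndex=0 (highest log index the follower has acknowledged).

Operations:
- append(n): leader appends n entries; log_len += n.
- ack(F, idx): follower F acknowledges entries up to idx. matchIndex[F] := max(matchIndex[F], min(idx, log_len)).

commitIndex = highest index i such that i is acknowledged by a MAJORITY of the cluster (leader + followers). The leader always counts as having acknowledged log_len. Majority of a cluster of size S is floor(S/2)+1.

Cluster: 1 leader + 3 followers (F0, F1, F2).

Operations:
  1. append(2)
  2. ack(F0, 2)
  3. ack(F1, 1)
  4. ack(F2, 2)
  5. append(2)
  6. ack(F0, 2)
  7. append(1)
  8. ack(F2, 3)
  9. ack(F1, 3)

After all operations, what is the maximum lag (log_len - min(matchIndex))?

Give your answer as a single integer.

Answer: 3

Derivation:
Op 1: append 2 -> log_len=2
Op 2: F0 acks idx 2 -> match: F0=2 F1=0 F2=0; commitIndex=0
Op 3: F1 acks idx 1 -> match: F0=2 F1=1 F2=0; commitIndex=1
Op 4: F2 acks idx 2 -> match: F0=2 F1=1 F2=2; commitIndex=2
Op 5: append 2 -> log_len=4
Op 6: F0 acks idx 2 -> match: F0=2 F1=1 F2=2; commitIndex=2
Op 7: append 1 -> log_len=5
Op 8: F2 acks idx 3 -> match: F0=2 F1=1 F2=3; commitIndex=2
Op 9: F1 acks idx 3 -> match: F0=2 F1=3 F2=3; commitIndex=3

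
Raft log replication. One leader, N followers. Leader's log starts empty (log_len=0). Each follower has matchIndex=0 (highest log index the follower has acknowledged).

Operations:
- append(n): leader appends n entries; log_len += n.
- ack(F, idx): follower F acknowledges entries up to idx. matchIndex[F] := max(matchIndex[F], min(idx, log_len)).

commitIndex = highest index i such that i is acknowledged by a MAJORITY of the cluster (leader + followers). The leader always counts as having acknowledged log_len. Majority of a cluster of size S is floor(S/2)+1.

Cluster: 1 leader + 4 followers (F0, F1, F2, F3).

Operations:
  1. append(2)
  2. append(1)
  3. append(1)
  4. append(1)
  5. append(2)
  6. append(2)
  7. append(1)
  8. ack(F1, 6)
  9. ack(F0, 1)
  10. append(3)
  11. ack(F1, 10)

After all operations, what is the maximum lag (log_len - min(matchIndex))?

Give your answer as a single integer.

Op 1: append 2 -> log_len=2
Op 2: append 1 -> log_len=3
Op 3: append 1 -> log_len=4
Op 4: append 1 -> log_len=5
Op 5: append 2 -> log_len=7
Op 6: append 2 -> log_len=9
Op 7: append 1 -> log_len=10
Op 8: F1 acks idx 6 -> match: F0=0 F1=6 F2=0 F3=0; commitIndex=0
Op 9: F0 acks idx 1 -> match: F0=1 F1=6 F2=0 F3=0; commitIndex=1
Op 10: append 3 -> log_len=13
Op 11: F1 acks idx 10 -> match: F0=1 F1=10 F2=0 F3=0; commitIndex=1

Answer: 13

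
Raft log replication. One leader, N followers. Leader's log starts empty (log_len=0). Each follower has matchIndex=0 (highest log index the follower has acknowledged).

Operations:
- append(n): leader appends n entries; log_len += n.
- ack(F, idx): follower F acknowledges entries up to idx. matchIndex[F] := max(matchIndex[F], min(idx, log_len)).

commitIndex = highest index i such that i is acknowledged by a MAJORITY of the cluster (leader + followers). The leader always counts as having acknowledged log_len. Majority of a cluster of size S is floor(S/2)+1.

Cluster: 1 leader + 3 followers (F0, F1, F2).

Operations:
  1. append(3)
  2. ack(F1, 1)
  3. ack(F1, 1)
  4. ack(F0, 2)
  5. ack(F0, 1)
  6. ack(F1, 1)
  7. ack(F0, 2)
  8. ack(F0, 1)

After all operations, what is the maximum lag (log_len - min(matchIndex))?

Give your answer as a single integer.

Answer: 3

Derivation:
Op 1: append 3 -> log_len=3
Op 2: F1 acks idx 1 -> match: F0=0 F1=1 F2=0; commitIndex=0
Op 3: F1 acks idx 1 -> match: F0=0 F1=1 F2=0; commitIndex=0
Op 4: F0 acks idx 2 -> match: F0=2 F1=1 F2=0; commitIndex=1
Op 5: F0 acks idx 1 -> match: F0=2 F1=1 F2=0; commitIndex=1
Op 6: F1 acks idx 1 -> match: F0=2 F1=1 F2=0; commitIndex=1
Op 7: F0 acks idx 2 -> match: F0=2 F1=1 F2=0; commitIndex=1
Op 8: F0 acks idx 1 -> match: F0=2 F1=1 F2=0; commitIndex=1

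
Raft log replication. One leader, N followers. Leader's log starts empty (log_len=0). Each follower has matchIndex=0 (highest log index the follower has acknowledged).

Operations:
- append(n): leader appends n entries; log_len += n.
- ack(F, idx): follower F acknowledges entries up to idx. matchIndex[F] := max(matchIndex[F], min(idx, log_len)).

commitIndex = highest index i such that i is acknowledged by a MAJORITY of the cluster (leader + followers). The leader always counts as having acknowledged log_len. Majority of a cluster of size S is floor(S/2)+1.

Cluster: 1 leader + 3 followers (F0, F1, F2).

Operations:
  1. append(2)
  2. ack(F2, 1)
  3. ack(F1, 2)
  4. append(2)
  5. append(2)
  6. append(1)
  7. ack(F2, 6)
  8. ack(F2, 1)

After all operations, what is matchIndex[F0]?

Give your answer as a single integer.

Op 1: append 2 -> log_len=2
Op 2: F2 acks idx 1 -> match: F0=0 F1=0 F2=1; commitIndex=0
Op 3: F1 acks idx 2 -> match: F0=0 F1=2 F2=1; commitIndex=1
Op 4: append 2 -> log_len=4
Op 5: append 2 -> log_len=6
Op 6: append 1 -> log_len=7
Op 7: F2 acks idx 6 -> match: F0=0 F1=2 F2=6; commitIndex=2
Op 8: F2 acks idx 1 -> match: F0=0 F1=2 F2=6; commitIndex=2

Answer: 0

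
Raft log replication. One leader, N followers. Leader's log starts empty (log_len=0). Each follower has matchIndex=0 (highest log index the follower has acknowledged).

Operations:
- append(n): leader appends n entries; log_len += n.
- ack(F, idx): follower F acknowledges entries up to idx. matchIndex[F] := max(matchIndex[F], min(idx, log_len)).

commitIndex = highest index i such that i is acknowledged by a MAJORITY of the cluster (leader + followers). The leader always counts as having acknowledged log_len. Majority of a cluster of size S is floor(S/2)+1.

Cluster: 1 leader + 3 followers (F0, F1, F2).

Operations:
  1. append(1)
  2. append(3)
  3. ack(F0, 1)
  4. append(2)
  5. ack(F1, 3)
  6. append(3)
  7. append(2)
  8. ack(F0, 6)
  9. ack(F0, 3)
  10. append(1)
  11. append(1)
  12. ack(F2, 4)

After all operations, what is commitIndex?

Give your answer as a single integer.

Op 1: append 1 -> log_len=1
Op 2: append 3 -> log_len=4
Op 3: F0 acks idx 1 -> match: F0=1 F1=0 F2=0; commitIndex=0
Op 4: append 2 -> log_len=6
Op 5: F1 acks idx 3 -> match: F0=1 F1=3 F2=0; commitIndex=1
Op 6: append 3 -> log_len=9
Op 7: append 2 -> log_len=11
Op 8: F0 acks idx 6 -> match: F0=6 F1=3 F2=0; commitIndex=3
Op 9: F0 acks idx 3 -> match: F0=6 F1=3 F2=0; commitIndex=3
Op 10: append 1 -> log_len=12
Op 11: append 1 -> log_len=13
Op 12: F2 acks idx 4 -> match: F0=6 F1=3 F2=4; commitIndex=4

Answer: 4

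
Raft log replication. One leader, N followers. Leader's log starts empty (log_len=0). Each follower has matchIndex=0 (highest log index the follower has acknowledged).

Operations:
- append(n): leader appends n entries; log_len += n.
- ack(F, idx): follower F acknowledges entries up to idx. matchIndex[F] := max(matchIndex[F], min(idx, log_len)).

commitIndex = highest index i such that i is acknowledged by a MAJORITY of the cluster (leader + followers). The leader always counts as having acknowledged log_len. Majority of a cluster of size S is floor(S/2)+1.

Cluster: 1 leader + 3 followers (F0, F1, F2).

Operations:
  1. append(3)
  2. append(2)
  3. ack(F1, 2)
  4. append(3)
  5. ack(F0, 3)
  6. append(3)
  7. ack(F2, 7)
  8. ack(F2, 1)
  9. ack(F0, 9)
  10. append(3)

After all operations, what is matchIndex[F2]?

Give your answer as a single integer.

Answer: 7

Derivation:
Op 1: append 3 -> log_len=3
Op 2: append 2 -> log_len=5
Op 3: F1 acks idx 2 -> match: F0=0 F1=2 F2=0; commitIndex=0
Op 4: append 3 -> log_len=8
Op 5: F0 acks idx 3 -> match: F0=3 F1=2 F2=0; commitIndex=2
Op 6: append 3 -> log_len=11
Op 7: F2 acks idx 7 -> match: F0=3 F1=2 F2=7; commitIndex=3
Op 8: F2 acks idx 1 -> match: F0=3 F1=2 F2=7; commitIndex=3
Op 9: F0 acks idx 9 -> match: F0=9 F1=2 F2=7; commitIndex=7
Op 10: append 3 -> log_len=14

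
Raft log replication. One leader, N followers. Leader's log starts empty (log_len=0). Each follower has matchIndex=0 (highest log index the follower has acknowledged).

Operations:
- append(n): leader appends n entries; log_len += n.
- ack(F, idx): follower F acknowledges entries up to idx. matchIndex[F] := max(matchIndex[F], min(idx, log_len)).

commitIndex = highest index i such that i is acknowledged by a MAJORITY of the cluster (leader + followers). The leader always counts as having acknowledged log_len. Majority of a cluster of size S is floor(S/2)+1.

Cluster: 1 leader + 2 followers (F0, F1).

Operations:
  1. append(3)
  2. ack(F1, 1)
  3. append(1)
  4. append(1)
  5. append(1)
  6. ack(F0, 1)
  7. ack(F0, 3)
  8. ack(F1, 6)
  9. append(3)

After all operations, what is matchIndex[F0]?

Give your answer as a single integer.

Op 1: append 3 -> log_len=3
Op 2: F1 acks idx 1 -> match: F0=0 F1=1; commitIndex=1
Op 3: append 1 -> log_len=4
Op 4: append 1 -> log_len=5
Op 5: append 1 -> log_len=6
Op 6: F0 acks idx 1 -> match: F0=1 F1=1; commitIndex=1
Op 7: F0 acks idx 3 -> match: F0=3 F1=1; commitIndex=3
Op 8: F1 acks idx 6 -> match: F0=3 F1=6; commitIndex=6
Op 9: append 3 -> log_len=9

Answer: 3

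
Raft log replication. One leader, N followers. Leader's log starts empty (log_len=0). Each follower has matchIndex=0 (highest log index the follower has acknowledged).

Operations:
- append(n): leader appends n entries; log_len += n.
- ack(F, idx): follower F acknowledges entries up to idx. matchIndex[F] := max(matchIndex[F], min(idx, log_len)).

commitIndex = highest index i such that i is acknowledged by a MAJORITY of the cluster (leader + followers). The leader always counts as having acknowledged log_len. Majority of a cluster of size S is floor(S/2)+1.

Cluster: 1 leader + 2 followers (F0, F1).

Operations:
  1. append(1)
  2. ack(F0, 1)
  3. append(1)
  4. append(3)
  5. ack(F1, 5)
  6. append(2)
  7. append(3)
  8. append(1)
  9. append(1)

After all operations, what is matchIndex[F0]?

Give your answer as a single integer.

Op 1: append 1 -> log_len=1
Op 2: F0 acks idx 1 -> match: F0=1 F1=0; commitIndex=1
Op 3: append 1 -> log_len=2
Op 4: append 3 -> log_len=5
Op 5: F1 acks idx 5 -> match: F0=1 F1=5; commitIndex=5
Op 6: append 2 -> log_len=7
Op 7: append 3 -> log_len=10
Op 8: append 1 -> log_len=11
Op 9: append 1 -> log_len=12

Answer: 1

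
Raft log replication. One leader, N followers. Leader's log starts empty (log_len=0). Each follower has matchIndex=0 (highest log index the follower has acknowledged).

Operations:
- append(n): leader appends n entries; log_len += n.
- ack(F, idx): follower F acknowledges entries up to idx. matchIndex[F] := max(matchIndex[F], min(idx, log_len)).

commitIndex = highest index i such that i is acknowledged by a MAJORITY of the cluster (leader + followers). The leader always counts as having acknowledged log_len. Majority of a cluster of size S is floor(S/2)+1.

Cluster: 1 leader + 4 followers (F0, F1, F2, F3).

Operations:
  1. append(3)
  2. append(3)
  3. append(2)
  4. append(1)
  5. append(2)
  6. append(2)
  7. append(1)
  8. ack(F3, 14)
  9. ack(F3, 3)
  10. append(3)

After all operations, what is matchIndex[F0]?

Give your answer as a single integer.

Op 1: append 3 -> log_len=3
Op 2: append 3 -> log_len=6
Op 3: append 2 -> log_len=8
Op 4: append 1 -> log_len=9
Op 5: append 2 -> log_len=11
Op 6: append 2 -> log_len=13
Op 7: append 1 -> log_len=14
Op 8: F3 acks idx 14 -> match: F0=0 F1=0 F2=0 F3=14; commitIndex=0
Op 9: F3 acks idx 3 -> match: F0=0 F1=0 F2=0 F3=14; commitIndex=0
Op 10: append 3 -> log_len=17

Answer: 0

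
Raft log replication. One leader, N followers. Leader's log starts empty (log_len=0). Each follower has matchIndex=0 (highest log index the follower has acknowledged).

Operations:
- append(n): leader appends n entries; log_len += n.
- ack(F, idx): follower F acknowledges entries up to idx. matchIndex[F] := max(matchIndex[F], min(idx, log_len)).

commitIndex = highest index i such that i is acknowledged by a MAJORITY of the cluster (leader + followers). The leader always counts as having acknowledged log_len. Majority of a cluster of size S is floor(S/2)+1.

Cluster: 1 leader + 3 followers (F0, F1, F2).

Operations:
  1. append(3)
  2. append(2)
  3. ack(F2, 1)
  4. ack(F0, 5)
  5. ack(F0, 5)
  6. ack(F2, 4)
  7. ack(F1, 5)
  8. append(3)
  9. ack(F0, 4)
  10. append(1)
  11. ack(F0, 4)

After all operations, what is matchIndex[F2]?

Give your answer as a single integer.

Op 1: append 3 -> log_len=3
Op 2: append 2 -> log_len=5
Op 3: F2 acks idx 1 -> match: F0=0 F1=0 F2=1; commitIndex=0
Op 4: F0 acks idx 5 -> match: F0=5 F1=0 F2=1; commitIndex=1
Op 5: F0 acks idx 5 -> match: F0=5 F1=0 F2=1; commitIndex=1
Op 6: F2 acks idx 4 -> match: F0=5 F1=0 F2=4; commitIndex=4
Op 7: F1 acks idx 5 -> match: F0=5 F1=5 F2=4; commitIndex=5
Op 8: append 3 -> log_len=8
Op 9: F0 acks idx 4 -> match: F0=5 F1=5 F2=4; commitIndex=5
Op 10: append 1 -> log_len=9
Op 11: F0 acks idx 4 -> match: F0=5 F1=5 F2=4; commitIndex=5

Answer: 4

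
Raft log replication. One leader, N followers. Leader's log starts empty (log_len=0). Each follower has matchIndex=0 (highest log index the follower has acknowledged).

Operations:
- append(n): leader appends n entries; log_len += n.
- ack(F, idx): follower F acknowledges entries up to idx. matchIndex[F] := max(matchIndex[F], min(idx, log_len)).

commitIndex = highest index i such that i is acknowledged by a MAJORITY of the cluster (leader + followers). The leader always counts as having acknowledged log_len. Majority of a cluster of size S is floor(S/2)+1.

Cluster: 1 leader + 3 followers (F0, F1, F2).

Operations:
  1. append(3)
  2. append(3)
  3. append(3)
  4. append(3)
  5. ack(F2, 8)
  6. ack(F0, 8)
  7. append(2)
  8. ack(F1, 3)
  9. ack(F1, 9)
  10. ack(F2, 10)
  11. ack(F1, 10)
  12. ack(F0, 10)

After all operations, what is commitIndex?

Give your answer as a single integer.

Op 1: append 3 -> log_len=3
Op 2: append 3 -> log_len=6
Op 3: append 3 -> log_len=9
Op 4: append 3 -> log_len=12
Op 5: F2 acks idx 8 -> match: F0=0 F1=0 F2=8; commitIndex=0
Op 6: F0 acks idx 8 -> match: F0=8 F1=0 F2=8; commitIndex=8
Op 7: append 2 -> log_len=14
Op 8: F1 acks idx 3 -> match: F0=8 F1=3 F2=8; commitIndex=8
Op 9: F1 acks idx 9 -> match: F0=8 F1=9 F2=8; commitIndex=8
Op 10: F2 acks idx 10 -> match: F0=8 F1=9 F2=10; commitIndex=9
Op 11: F1 acks idx 10 -> match: F0=8 F1=10 F2=10; commitIndex=10
Op 12: F0 acks idx 10 -> match: F0=10 F1=10 F2=10; commitIndex=10

Answer: 10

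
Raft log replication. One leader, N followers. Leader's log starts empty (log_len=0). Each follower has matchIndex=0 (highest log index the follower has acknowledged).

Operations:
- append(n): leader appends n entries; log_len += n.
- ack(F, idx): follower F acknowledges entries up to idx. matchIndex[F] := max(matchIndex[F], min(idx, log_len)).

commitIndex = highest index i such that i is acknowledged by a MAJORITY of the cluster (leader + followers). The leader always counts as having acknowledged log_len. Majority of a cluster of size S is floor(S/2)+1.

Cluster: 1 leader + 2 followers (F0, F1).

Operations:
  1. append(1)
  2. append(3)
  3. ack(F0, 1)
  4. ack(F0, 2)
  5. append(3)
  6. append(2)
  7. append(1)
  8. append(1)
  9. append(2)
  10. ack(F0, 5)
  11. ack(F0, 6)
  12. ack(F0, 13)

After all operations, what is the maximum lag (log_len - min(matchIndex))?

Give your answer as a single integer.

Answer: 13

Derivation:
Op 1: append 1 -> log_len=1
Op 2: append 3 -> log_len=4
Op 3: F0 acks idx 1 -> match: F0=1 F1=0; commitIndex=1
Op 4: F0 acks idx 2 -> match: F0=2 F1=0; commitIndex=2
Op 5: append 3 -> log_len=7
Op 6: append 2 -> log_len=9
Op 7: append 1 -> log_len=10
Op 8: append 1 -> log_len=11
Op 9: append 2 -> log_len=13
Op 10: F0 acks idx 5 -> match: F0=5 F1=0; commitIndex=5
Op 11: F0 acks idx 6 -> match: F0=6 F1=0; commitIndex=6
Op 12: F0 acks idx 13 -> match: F0=13 F1=0; commitIndex=13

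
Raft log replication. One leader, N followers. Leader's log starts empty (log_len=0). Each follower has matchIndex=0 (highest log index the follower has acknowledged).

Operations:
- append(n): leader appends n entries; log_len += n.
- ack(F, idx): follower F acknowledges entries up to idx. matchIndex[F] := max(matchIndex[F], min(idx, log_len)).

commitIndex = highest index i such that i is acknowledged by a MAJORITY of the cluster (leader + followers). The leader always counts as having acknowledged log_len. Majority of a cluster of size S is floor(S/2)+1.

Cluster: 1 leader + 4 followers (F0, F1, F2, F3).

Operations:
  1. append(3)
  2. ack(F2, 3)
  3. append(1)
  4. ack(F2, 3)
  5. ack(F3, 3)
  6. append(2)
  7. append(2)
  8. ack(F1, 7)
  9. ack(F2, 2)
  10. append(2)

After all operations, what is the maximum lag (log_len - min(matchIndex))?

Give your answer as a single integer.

Op 1: append 3 -> log_len=3
Op 2: F2 acks idx 3 -> match: F0=0 F1=0 F2=3 F3=0; commitIndex=0
Op 3: append 1 -> log_len=4
Op 4: F2 acks idx 3 -> match: F0=0 F1=0 F2=3 F3=0; commitIndex=0
Op 5: F3 acks idx 3 -> match: F0=0 F1=0 F2=3 F3=3; commitIndex=3
Op 6: append 2 -> log_len=6
Op 7: append 2 -> log_len=8
Op 8: F1 acks idx 7 -> match: F0=0 F1=7 F2=3 F3=3; commitIndex=3
Op 9: F2 acks idx 2 -> match: F0=0 F1=7 F2=3 F3=3; commitIndex=3
Op 10: append 2 -> log_len=10

Answer: 10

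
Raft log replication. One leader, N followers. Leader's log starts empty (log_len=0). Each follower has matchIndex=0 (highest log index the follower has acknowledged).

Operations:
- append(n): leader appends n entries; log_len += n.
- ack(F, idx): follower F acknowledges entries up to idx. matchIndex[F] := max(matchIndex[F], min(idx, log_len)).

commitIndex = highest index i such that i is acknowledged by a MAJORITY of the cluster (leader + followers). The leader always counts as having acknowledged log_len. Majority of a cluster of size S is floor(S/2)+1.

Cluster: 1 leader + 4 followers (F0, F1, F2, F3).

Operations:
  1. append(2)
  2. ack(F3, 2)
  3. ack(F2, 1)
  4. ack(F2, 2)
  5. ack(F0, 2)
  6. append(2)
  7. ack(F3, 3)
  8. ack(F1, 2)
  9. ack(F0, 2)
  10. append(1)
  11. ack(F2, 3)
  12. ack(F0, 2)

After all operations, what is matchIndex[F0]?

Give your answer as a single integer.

Op 1: append 2 -> log_len=2
Op 2: F3 acks idx 2 -> match: F0=0 F1=0 F2=0 F3=2; commitIndex=0
Op 3: F2 acks idx 1 -> match: F0=0 F1=0 F2=1 F3=2; commitIndex=1
Op 4: F2 acks idx 2 -> match: F0=0 F1=0 F2=2 F3=2; commitIndex=2
Op 5: F0 acks idx 2 -> match: F0=2 F1=0 F2=2 F3=2; commitIndex=2
Op 6: append 2 -> log_len=4
Op 7: F3 acks idx 3 -> match: F0=2 F1=0 F2=2 F3=3; commitIndex=2
Op 8: F1 acks idx 2 -> match: F0=2 F1=2 F2=2 F3=3; commitIndex=2
Op 9: F0 acks idx 2 -> match: F0=2 F1=2 F2=2 F3=3; commitIndex=2
Op 10: append 1 -> log_len=5
Op 11: F2 acks idx 3 -> match: F0=2 F1=2 F2=3 F3=3; commitIndex=3
Op 12: F0 acks idx 2 -> match: F0=2 F1=2 F2=3 F3=3; commitIndex=3

Answer: 2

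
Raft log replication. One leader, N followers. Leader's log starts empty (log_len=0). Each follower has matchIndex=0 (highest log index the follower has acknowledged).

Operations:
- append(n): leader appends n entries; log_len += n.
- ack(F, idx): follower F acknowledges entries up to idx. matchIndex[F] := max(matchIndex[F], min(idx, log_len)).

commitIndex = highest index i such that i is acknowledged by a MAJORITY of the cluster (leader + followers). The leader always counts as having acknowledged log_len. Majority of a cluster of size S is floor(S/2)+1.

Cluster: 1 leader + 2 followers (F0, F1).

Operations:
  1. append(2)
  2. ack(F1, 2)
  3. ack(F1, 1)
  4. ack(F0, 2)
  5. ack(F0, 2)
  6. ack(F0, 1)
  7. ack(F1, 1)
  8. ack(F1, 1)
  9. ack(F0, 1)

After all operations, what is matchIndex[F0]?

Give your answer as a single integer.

Answer: 2

Derivation:
Op 1: append 2 -> log_len=2
Op 2: F1 acks idx 2 -> match: F0=0 F1=2; commitIndex=2
Op 3: F1 acks idx 1 -> match: F0=0 F1=2; commitIndex=2
Op 4: F0 acks idx 2 -> match: F0=2 F1=2; commitIndex=2
Op 5: F0 acks idx 2 -> match: F0=2 F1=2; commitIndex=2
Op 6: F0 acks idx 1 -> match: F0=2 F1=2; commitIndex=2
Op 7: F1 acks idx 1 -> match: F0=2 F1=2; commitIndex=2
Op 8: F1 acks idx 1 -> match: F0=2 F1=2; commitIndex=2
Op 9: F0 acks idx 1 -> match: F0=2 F1=2; commitIndex=2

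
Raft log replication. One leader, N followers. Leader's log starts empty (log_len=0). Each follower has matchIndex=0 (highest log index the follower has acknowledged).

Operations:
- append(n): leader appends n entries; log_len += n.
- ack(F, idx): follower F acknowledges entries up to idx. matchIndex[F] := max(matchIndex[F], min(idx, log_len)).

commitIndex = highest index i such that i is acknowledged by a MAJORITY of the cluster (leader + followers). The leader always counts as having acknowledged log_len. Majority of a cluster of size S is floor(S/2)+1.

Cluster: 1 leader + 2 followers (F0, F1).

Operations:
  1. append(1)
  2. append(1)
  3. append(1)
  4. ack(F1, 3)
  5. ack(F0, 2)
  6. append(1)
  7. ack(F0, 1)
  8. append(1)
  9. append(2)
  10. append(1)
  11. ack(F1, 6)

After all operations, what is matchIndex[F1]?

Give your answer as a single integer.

Op 1: append 1 -> log_len=1
Op 2: append 1 -> log_len=2
Op 3: append 1 -> log_len=3
Op 4: F1 acks idx 3 -> match: F0=0 F1=3; commitIndex=3
Op 5: F0 acks idx 2 -> match: F0=2 F1=3; commitIndex=3
Op 6: append 1 -> log_len=4
Op 7: F0 acks idx 1 -> match: F0=2 F1=3; commitIndex=3
Op 8: append 1 -> log_len=5
Op 9: append 2 -> log_len=7
Op 10: append 1 -> log_len=8
Op 11: F1 acks idx 6 -> match: F0=2 F1=6; commitIndex=6

Answer: 6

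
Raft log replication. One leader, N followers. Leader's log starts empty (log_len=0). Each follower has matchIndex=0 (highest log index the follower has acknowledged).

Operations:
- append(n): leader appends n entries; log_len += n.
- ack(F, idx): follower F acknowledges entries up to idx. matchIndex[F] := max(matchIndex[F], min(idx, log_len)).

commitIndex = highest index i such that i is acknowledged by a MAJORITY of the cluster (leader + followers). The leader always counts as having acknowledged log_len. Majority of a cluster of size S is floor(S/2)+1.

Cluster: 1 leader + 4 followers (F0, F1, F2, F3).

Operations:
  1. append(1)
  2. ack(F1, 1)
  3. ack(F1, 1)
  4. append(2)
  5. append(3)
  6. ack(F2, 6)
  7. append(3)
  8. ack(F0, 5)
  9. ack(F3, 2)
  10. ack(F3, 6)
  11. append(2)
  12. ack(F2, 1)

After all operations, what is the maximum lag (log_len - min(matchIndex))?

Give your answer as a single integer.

Answer: 10

Derivation:
Op 1: append 1 -> log_len=1
Op 2: F1 acks idx 1 -> match: F0=0 F1=1 F2=0 F3=0; commitIndex=0
Op 3: F1 acks idx 1 -> match: F0=0 F1=1 F2=0 F3=0; commitIndex=0
Op 4: append 2 -> log_len=3
Op 5: append 3 -> log_len=6
Op 6: F2 acks idx 6 -> match: F0=0 F1=1 F2=6 F3=0; commitIndex=1
Op 7: append 3 -> log_len=9
Op 8: F0 acks idx 5 -> match: F0=5 F1=1 F2=6 F3=0; commitIndex=5
Op 9: F3 acks idx 2 -> match: F0=5 F1=1 F2=6 F3=2; commitIndex=5
Op 10: F3 acks idx 6 -> match: F0=5 F1=1 F2=6 F3=6; commitIndex=6
Op 11: append 2 -> log_len=11
Op 12: F2 acks idx 1 -> match: F0=5 F1=1 F2=6 F3=6; commitIndex=6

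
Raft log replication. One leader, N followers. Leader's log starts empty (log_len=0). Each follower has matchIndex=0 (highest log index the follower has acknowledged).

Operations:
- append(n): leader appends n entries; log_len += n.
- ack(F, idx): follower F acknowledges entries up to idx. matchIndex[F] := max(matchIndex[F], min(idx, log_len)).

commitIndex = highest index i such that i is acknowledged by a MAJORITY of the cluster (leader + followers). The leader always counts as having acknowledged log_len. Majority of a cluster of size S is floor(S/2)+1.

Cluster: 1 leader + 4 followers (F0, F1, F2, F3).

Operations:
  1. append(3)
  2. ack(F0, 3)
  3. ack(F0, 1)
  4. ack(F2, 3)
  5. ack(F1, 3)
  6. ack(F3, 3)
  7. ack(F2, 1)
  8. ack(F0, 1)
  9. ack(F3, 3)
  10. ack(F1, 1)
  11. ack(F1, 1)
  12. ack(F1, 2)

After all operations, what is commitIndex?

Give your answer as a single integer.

Answer: 3

Derivation:
Op 1: append 3 -> log_len=3
Op 2: F0 acks idx 3 -> match: F0=3 F1=0 F2=0 F3=0; commitIndex=0
Op 3: F0 acks idx 1 -> match: F0=3 F1=0 F2=0 F3=0; commitIndex=0
Op 4: F2 acks idx 3 -> match: F0=3 F1=0 F2=3 F3=0; commitIndex=3
Op 5: F1 acks idx 3 -> match: F0=3 F1=3 F2=3 F3=0; commitIndex=3
Op 6: F3 acks idx 3 -> match: F0=3 F1=3 F2=3 F3=3; commitIndex=3
Op 7: F2 acks idx 1 -> match: F0=3 F1=3 F2=3 F3=3; commitIndex=3
Op 8: F0 acks idx 1 -> match: F0=3 F1=3 F2=3 F3=3; commitIndex=3
Op 9: F3 acks idx 3 -> match: F0=3 F1=3 F2=3 F3=3; commitIndex=3
Op 10: F1 acks idx 1 -> match: F0=3 F1=3 F2=3 F3=3; commitIndex=3
Op 11: F1 acks idx 1 -> match: F0=3 F1=3 F2=3 F3=3; commitIndex=3
Op 12: F1 acks idx 2 -> match: F0=3 F1=3 F2=3 F3=3; commitIndex=3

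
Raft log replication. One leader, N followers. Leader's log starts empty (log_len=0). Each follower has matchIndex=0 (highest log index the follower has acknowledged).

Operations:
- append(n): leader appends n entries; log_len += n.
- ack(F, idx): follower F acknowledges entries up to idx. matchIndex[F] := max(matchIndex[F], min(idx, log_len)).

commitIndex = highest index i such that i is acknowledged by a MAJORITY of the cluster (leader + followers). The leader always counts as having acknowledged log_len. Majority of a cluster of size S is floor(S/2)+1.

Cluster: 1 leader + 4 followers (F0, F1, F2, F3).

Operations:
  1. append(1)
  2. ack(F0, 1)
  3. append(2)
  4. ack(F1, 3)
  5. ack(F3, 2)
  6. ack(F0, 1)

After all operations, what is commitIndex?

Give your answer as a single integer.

Answer: 2

Derivation:
Op 1: append 1 -> log_len=1
Op 2: F0 acks idx 1 -> match: F0=1 F1=0 F2=0 F3=0; commitIndex=0
Op 3: append 2 -> log_len=3
Op 4: F1 acks idx 3 -> match: F0=1 F1=3 F2=0 F3=0; commitIndex=1
Op 5: F3 acks idx 2 -> match: F0=1 F1=3 F2=0 F3=2; commitIndex=2
Op 6: F0 acks idx 1 -> match: F0=1 F1=3 F2=0 F3=2; commitIndex=2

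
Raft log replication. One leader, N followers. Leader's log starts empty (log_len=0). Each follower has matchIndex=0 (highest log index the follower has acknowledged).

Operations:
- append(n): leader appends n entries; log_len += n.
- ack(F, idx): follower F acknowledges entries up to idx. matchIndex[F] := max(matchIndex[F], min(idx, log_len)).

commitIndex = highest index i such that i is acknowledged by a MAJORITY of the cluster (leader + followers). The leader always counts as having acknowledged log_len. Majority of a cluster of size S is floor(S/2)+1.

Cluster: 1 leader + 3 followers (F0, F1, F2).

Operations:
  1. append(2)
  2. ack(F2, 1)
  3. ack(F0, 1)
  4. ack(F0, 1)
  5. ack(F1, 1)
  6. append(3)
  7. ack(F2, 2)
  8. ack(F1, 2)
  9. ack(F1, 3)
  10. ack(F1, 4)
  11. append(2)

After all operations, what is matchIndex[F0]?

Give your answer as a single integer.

Op 1: append 2 -> log_len=2
Op 2: F2 acks idx 1 -> match: F0=0 F1=0 F2=1; commitIndex=0
Op 3: F0 acks idx 1 -> match: F0=1 F1=0 F2=1; commitIndex=1
Op 4: F0 acks idx 1 -> match: F0=1 F1=0 F2=1; commitIndex=1
Op 5: F1 acks idx 1 -> match: F0=1 F1=1 F2=1; commitIndex=1
Op 6: append 3 -> log_len=5
Op 7: F2 acks idx 2 -> match: F0=1 F1=1 F2=2; commitIndex=1
Op 8: F1 acks idx 2 -> match: F0=1 F1=2 F2=2; commitIndex=2
Op 9: F1 acks idx 3 -> match: F0=1 F1=3 F2=2; commitIndex=2
Op 10: F1 acks idx 4 -> match: F0=1 F1=4 F2=2; commitIndex=2
Op 11: append 2 -> log_len=7

Answer: 1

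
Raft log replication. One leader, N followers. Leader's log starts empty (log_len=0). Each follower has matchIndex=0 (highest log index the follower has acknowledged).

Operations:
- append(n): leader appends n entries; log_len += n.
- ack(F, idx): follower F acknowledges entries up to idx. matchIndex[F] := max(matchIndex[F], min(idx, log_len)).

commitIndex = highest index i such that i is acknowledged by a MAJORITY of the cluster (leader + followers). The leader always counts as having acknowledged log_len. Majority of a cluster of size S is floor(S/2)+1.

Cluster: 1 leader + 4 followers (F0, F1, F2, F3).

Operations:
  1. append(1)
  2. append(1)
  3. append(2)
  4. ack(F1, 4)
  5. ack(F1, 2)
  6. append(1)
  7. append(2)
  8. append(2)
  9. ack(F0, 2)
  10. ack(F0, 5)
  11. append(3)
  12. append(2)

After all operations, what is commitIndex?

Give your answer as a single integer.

Op 1: append 1 -> log_len=1
Op 2: append 1 -> log_len=2
Op 3: append 2 -> log_len=4
Op 4: F1 acks idx 4 -> match: F0=0 F1=4 F2=0 F3=0; commitIndex=0
Op 5: F1 acks idx 2 -> match: F0=0 F1=4 F2=0 F3=0; commitIndex=0
Op 6: append 1 -> log_len=5
Op 7: append 2 -> log_len=7
Op 8: append 2 -> log_len=9
Op 9: F0 acks idx 2 -> match: F0=2 F1=4 F2=0 F3=0; commitIndex=2
Op 10: F0 acks idx 5 -> match: F0=5 F1=4 F2=0 F3=0; commitIndex=4
Op 11: append 3 -> log_len=12
Op 12: append 2 -> log_len=14

Answer: 4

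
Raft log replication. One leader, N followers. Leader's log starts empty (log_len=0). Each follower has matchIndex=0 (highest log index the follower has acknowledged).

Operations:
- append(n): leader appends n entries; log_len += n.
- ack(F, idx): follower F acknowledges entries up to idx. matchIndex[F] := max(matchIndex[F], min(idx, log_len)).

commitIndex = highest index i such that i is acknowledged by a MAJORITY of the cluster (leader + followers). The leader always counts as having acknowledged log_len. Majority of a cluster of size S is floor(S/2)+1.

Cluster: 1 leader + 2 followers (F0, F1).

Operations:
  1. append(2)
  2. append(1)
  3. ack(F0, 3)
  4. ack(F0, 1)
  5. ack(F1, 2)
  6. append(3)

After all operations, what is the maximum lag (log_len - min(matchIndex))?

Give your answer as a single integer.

Op 1: append 2 -> log_len=2
Op 2: append 1 -> log_len=3
Op 3: F0 acks idx 3 -> match: F0=3 F1=0; commitIndex=3
Op 4: F0 acks idx 1 -> match: F0=3 F1=0; commitIndex=3
Op 5: F1 acks idx 2 -> match: F0=3 F1=2; commitIndex=3
Op 6: append 3 -> log_len=6

Answer: 4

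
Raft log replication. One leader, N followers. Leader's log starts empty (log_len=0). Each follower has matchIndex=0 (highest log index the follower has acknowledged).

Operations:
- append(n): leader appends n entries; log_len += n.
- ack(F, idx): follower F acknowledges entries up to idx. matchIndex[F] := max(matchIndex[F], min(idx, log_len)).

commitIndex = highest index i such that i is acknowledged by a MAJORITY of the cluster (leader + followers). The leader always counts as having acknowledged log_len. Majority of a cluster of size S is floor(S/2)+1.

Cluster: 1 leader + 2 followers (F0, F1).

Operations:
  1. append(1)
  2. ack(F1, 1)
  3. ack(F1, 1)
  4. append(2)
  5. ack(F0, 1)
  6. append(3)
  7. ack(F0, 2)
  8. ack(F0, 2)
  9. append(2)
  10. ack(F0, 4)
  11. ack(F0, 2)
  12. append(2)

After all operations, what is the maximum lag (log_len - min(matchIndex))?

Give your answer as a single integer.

Answer: 9

Derivation:
Op 1: append 1 -> log_len=1
Op 2: F1 acks idx 1 -> match: F0=0 F1=1; commitIndex=1
Op 3: F1 acks idx 1 -> match: F0=0 F1=1; commitIndex=1
Op 4: append 2 -> log_len=3
Op 5: F0 acks idx 1 -> match: F0=1 F1=1; commitIndex=1
Op 6: append 3 -> log_len=6
Op 7: F0 acks idx 2 -> match: F0=2 F1=1; commitIndex=2
Op 8: F0 acks idx 2 -> match: F0=2 F1=1; commitIndex=2
Op 9: append 2 -> log_len=8
Op 10: F0 acks idx 4 -> match: F0=4 F1=1; commitIndex=4
Op 11: F0 acks idx 2 -> match: F0=4 F1=1; commitIndex=4
Op 12: append 2 -> log_len=10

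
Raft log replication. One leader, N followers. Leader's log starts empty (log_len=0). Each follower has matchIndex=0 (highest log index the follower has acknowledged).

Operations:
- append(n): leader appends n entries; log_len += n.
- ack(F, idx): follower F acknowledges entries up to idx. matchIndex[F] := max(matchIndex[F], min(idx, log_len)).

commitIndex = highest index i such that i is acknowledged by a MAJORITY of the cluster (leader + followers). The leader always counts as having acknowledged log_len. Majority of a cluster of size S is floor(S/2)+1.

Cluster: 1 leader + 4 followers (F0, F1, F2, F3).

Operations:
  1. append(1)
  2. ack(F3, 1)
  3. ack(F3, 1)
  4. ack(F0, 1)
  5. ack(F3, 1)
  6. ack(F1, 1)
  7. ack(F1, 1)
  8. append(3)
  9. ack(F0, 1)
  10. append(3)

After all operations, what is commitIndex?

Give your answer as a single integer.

Answer: 1

Derivation:
Op 1: append 1 -> log_len=1
Op 2: F3 acks idx 1 -> match: F0=0 F1=0 F2=0 F3=1; commitIndex=0
Op 3: F3 acks idx 1 -> match: F0=0 F1=0 F2=0 F3=1; commitIndex=0
Op 4: F0 acks idx 1 -> match: F0=1 F1=0 F2=0 F3=1; commitIndex=1
Op 5: F3 acks idx 1 -> match: F0=1 F1=0 F2=0 F3=1; commitIndex=1
Op 6: F1 acks idx 1 -> match: F0=1 F1=1 F2=0 F3=1; commitIndex=1
Op 7: F1 acks idx 1 -> match: F0=1 F1=1 F2=0 F3=1; commitIndex=1
Op 8: append 3 -> log_len=4
Op 9: F0 acks idx 1 -> match: F0=1 F1=1 F2=0 F3=1; commitIndex=1
Op 10: append 3 -> log_len=7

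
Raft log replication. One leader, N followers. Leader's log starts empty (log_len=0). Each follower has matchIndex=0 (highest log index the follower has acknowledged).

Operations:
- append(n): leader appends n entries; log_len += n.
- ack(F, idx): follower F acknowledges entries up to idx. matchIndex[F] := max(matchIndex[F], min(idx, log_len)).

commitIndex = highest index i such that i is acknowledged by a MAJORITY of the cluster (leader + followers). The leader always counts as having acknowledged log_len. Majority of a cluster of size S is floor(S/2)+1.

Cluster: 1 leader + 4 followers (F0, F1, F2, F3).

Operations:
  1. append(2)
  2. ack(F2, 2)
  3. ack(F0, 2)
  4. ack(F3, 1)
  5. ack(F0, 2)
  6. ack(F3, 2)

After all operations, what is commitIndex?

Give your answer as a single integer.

Answer: 2

Derivation:
Op 1: append 2 -> log_len=2
Op 2: F2 acks idx 2 -> match: F0=0 F1=0 F2=2 F3=0; commitIndex=0
Op 3: F0 acks idx 2 -> match: F0=2 F1=0 F2=2 F3=0; commitIndex=2
Op 4: F3 acks idx 1 -> match: F0=2 F1=0 F2=2 F3=1; commitIndex=2
Op 5: F0 acks idx 2 -> match: F0=2 F1=0 F2=2 F3=1; commitIndex=2
Op 6: F3 acks idx 2 -> match: F0=2 F1=0 F2=2 F3=2; commitIndex=2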